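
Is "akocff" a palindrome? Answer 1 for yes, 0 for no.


Input: akocff
Reversed: ffcoka
  Compare pos 0 ('a') with pos 5 ('f'): MISMATCH
  Compare pos 1 ('k') with pos 4 ('f'): MISMATCH
  Compare pos 2 ('o') with pos 3 ('c'): MISMATCH
Result: not a palindrome

0


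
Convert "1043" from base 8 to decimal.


Input: "1043" in base 8
Positional expansion:
  Digit '1' (value 1) x 8^3 = 512
  Digit '0' (value 0) x 8^2 = 0
  Digit '4' (value 4) x 8^1 = 32
  Digit '3' (value 3) x 8^0 = 3
Sum = 547

547


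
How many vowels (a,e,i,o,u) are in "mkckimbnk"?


Input: mkckimbnk
Checking each character:
  'm' at position 0: consonant
  'k' at position 1: consonant
  'c' at position 2: consonant
  'k' at position 3: consonant
  'i' at position 4: vowel (running total: 1)
  'm' at position 5: consonant
  'b' at position 6: consonant
  'n' at position 7: consonant
  'k' at position 8: consonant
Total vowels: 1

1


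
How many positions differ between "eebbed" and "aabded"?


Comparing "eebbed" and "aabded" position by position:
  Position 0: 'e' vs 'a' => DIFFER
  Position 1: 'e' vs 'a' => DIFFER
  Position 2: 'b' vs 'b' => same
  Position 3: 'b' vs 'd' => DIFFER
  Position 4: 'e' vs 'e' => same
  Position 5: 'd' vs 'd' => same
Positions that differ: 3

3


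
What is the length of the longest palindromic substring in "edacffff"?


Input: "edacffff"
Checking substrings for palindromes:
  [4:8] "ffff" (len 4) => palindrome
  [4:7] "fff" (len 3) => palindrome
  [5:8] "fff" (len 3) => palindrome
  [4:6] "ff" (len 2) => palindrome
  [5:7] "ff" (len 2) => palindrome
  [6:8] "ff" (len 2) => palindrome
Longest palindromic substring: "ffff" with length 4

4


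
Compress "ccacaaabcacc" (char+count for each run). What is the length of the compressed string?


Input: ccacaaabcacc
Runs:
  'c' x 2 => "c2"
  'a' x 1 => "a1"
  'c' x 1 => "c1"
  'a' x 3 => "a3"
  'b' x 1 => "b1"
  'c' x 1 => "c1"
  'a' x 1 => "a1"
  'c' x 2 => "c2"
Compressed: "c2a1c1a3b1c1a1c2"
Compressed length: 16

16


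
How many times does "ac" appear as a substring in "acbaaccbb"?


Searching for "ac" in "acbaaccbb"
Scanning each position:
  Position 0: "ac" => MATCH
  Position 1: "cb" => no
  Position 2: "ba" => no
  Position 3: "aa" => no
  Position 4: "ac" => MATCH
  Position 5: "cc" => no
  Position 6: "cb" => no
  Position 7: "bb" => no
Total occurrences: 2

2


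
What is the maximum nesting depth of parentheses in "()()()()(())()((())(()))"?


Input: "()()()()(())()((())(()))"
Tracking depth:
  Position 0 '(': depth becomes 1
  Position 1 ')': depth becomes 0
  Position 2 '(': depth becomes 1
  Position 3 ')': depth becomes 0
  Position 4 '(': depth becomes 1
  Position 5 ')': depth becomes 0
  Position 6 '(': depth becomes 1
  Position 7 ')': depth becomes 0
  Position 8 '(': depth becomes 1
  Position 9 '(': depth becomes 2
  Position 10 ')': depth becomes 1
  Position 11 ')': depth becomes 0
  Position 12 '(': depth becomes 1
  Position 13 ')': depth becomes 0
  Position 14 '(': depth becomes 1
  Position 15 '(': depth becomes 2
  Position 16 '(': depth becomes 3
  Position 17 ')': depth becomes 2
  Position 18 ')': depth becomes 1
  Position 19 '(': depth becomes 2
  Position 20 '(': depth becomes 3
  Position 21 ')': depth becomes 2
  Position 22 ')': depth becomes 1
  Position 23 ')': depth becomes 0
Maximum depth reached: 3

3


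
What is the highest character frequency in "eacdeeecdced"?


Input: eacdeeecdced
Character counts:
  'a': 1
  'c': 3
  'd': 3
  'e': 5
Maximum frequency: 5

5


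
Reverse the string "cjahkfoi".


Input: cjahkfoi
Reading characters right to left:
  Position 7: 'i'
  Position 6: 'o'
  Position 5: 'f'
  Position 4: 'k'
  Position 3: 'h'
  Position 2: 'a'
  Position 1: 'j'
  Position 0: 'c'
Reversed: iofkhajc

iofkhajc


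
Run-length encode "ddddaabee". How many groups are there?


Input: ddddaabee
Scanning for consecutive runs:
  Group 1: 'd' x 4 (positions 0-3)
  Group 2: 'a' x 2 (positions 4-5)
  Group 3: 'b' x 1 (positions 6-6)
  Group 4: 'e' x 2 (positions 7-8)
Total groups: 4

4


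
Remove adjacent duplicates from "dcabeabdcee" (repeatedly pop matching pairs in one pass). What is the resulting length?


Input: dcabeabdcee
Stack-based adjacent duplicate removal:
  Read 'd': push. Stack: d
  Read 'c': push. Stack: dc
  Read 'a': push. Stack: dca
  Read 'b': push. Stack: dcab
  Read 'e': push. Stack: dcabe
  Read 'a': push. Stack: dcabea
  Read 'b': push. Stack: dcabeab
  Read 'd': push. Stack: dcabeabd
  Read 'c': push. Stack: dcabeabdc
  Read 'e': push. Stack: dcabeabdce
  Read 'e': matches stack top 'e' => pop. Stack: dcabeabdc
Final stack: "dcabeabdc" (length 9)

9


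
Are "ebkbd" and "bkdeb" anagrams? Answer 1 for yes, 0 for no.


Strings: "ebkbd", "bkdeb"
Sorted first:  bbdek
Sorted second: bbdek
Sorted forms match => anagrams

1


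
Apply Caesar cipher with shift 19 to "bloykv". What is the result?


Caesar cipher: shift "bloykv" by 19
  'b' (pos 1) + 19 = pos 20 = 'u'
  'l' (pos 11) + 19 = pos 4 = 'e'
  'o' (pos 14) + 19 = pos 7 = 'h'
  'y' (pos 24) + 19 = pos 17 = 'r'
  'k' (pos 10) + 19 = pos 3 = 'd'
  'v' (pos 21) + 19 = pos 14 = 'o'
Result: uehrdo

uehrdo


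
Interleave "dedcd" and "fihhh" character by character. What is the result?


Interleaving "dedcd" and "fihhh":
  Position 0: 'd' from first, 'f' from second => "df"
  Position 1: 'e' from first, 'i' from second => "ei"
  Position 2: 'd' from first, 'h' from second => "dh"
  Position 3: 'c' from first, 'h' from second => "ch"
  Position 4: 'd' from first, 'h' from second => "dh"
Result: dfeidhchdh

dfeidhchdh


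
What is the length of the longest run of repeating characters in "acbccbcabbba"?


Input: "acbccbcabbba"
Scanning for longest run:
  Position 1 ('c'): new char, reset run to 1
  Position 2 ('b'): new char, reset run to 1
  Position 3 ('c'): new char, reset run to 1
  Position 4 ('c'): continues run of 'c', length=2
  Position 5 ('b'): new char, reset run to 1
  Position 6 ('c'): new char, reset run to 1
  Position 7 ('a'): new char, reset run to 1
  Position 8 ('b'): new char, reset run to 1
  Position 9 ('b'): continues run of 'b', length=2
  Position 10 ('b'): continues run of 'b', length=3
  Position 11 ('a'): new char, reset run to 1
Longest run: 'b' with length 3

3


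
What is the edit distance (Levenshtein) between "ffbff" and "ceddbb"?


Computing edit distance: "ffbff" -> "ceddbb"
DP table:
           c    e    d    d    b    b
      0    1    2    3    4    5    6
  f   1    1    2    3    4    5    6
  f   2    2    2    3    4    5    6
  b   3    3    3    3    4    4    5
  f   4    4    4    4    4    5    5
  f   5    5    5    5    5    5    6
Edit distance = dp[5][6] = 6

6


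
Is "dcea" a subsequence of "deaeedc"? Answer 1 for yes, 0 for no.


Check if "dcea" is a subsequence of "deaeedc"
Greedy scan:
  Position 0 ('d'): matches sub[0] = 'd'
  Position 1 ('e'): no match needed
  Position 2 ('a'): no match needed
  Position 3 ('e'): no match needed
  Position 4 ('e'): no match needed
  Position 5 ('d'): no match needed
  Position 6 ('c'): matches sub[1] = 'c'
Only matched 2/4 characters => not a subsequence

0


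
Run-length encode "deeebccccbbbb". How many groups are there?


Input: deeebccccbbbb
Scanning for consecutive runs:
  Group 1: 'd' x 1 (positions 0-0)
  Group 2: 'e' x 3 (positions 1-3)
  Group 3: 'b' x 1 (positions 4-4)
  Group 4: 'c' x 4 (positions 5-8)
  Group 5: 'b' x 4 (positions 9-12)
Total groups: 5

5


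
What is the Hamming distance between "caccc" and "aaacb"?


Comparing "caccc" and "aaacb" position by position:
  Position 0: 'c' vs 'a' => differ
  Position 1: 'a' vs 'a' => same
  Position 2: 'c' vs 'a' => differ
  Position 3: 'c' vs 'c' => same
  Position 4: 'c' vs 'b' => differ
Total differences (Hamming distance): 3

3


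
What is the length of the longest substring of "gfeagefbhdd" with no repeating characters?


Input: "gfeagefbhdd"
Sliding window (track last position of each char):
  Position 0 ('g'): window [0,0] length 1 -- new best
  Position 1 ('f'): window [0,1] length 2 -- new best
  Position 2 ('e'): window [0,2] length 3 -- new best
  Position 3 ('a'): window [0,3] length 4 -- new best
  Position 4 ('g'): repeat (last at 0), move window start to 1
  Position 4 ('g'): window [1,4] length 4
  Position 5 ('e'): repeat (last at 2), move window start to 3
  Position 5 ('e'): window [3,5] length 3
  Position 6 ('f'): window [3,6] length 4
  Position 7 ('b'): window [3,7] length 5 -- new best
  Position 8 ('h'): window [3,8] length 6 -- new best
  Position 9 ('d'): window [3,9] length 7 -- new best
  Position 10 ('d'): repeat (last at 9), move window start to 10
  Position 10 ('d'): window [10,10] length 1
Longest substring with no repeats: "agefbhd" with length 7

7


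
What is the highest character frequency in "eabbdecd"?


Input: eabbdecd
Character counts:
  'a': 1
  'b': 2
  'c': 1
  'd': 2
  'e': 2
Maximum frequency: 2

2


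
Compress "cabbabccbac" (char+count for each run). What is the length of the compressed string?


Input: cabbabccbac
Runs:
  'c' x 1 => "c1"
  'a' x 1 => "a1"
  'b' x 2 => "b2"
  'a' x 1 => "a1"
  'b' x 1 => "b1"
  'c' x 2 => "c2"
  'b' x 1 => "b1"
  'a' x 1 => "a1"
  'c' x 1 => "c1"
Compressed: "c1a1b2a1b1c2b1a1c1"
Compressed length: 18

18


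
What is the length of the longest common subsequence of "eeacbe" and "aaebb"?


LCS of "eeacbe" and "aaebb"
DP table:
           a    a    e    b    b
      0    0    0    0    0    0
  e   0    0    0    1    1    1
  e   0    0    0    1    1    1
  a   0    1    1    1    1    1
  c   0    1    1    1    1    1
  b   0    1    1    1    2    2
  e   0    1    1    2    2    2
LCS length = dp[6][5] = 2

2


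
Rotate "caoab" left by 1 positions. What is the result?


Input: "caoab", rotate left by 1
First 1 characters: "c"
Remaining characters: "aoab"
Concatenate remaining + first: "aoab" + "c" = "aoabc"

aoabc


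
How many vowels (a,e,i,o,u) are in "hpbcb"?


Input: hpbcb
Checking each character:
  'h' at position 0: consonant
  'p' at position 1: consonant
  'b' at position 2: consonant
  'c' at position 3: consonant
  'b' at position 4: consonant
Total vowels: 0

0


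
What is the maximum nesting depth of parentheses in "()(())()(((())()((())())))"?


Input: "()(())()(((())()((())())))"
Tracking depth:
  Position 0 '(': depth becomes 1
  Position 1 ')': depth becomes 0
  Position 2 '(': depth becomes 1
  Position 3 '(': depth becomes 2
  Position 4 ')': depth becomes 1
  Position 5 ')': depth becomes 0
  Position 6 '(': depth becomes 1
  Position 7 ')': depth becomes 0
  Position 8 '(': depth becomes 1
  Position 9 '(': depth becomes 2
  Position 10 '(': depth becomes 3
  Position 11 '(': depth becomes 4
  Position 12 ')': depth becomes 3
  Position 13 ')': depth becomes 2
  Position 14 '(': depth becomes 3
  Position 15 ')': depth becomes 2
  Position 16 '(': depth becomes 3
  Position 17 '(': depth becomes 4
  Position 18 '(': depth becomes 5
  Position 19 ')': depth becomes 4
  Position 20 ')': depth becomes 3
  Position 21 '(': depth becomes 4
  Position 22 ')': depth becomes 3
  Position 23 ')': depth becomes 2
  Position 24 ')': depth becomes 1
  Position 25 ')': depth becomes 0
Maximum depth reached: 5

5


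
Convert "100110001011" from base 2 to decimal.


Input: "100110001011" in base 2
Positional expansion:
  Digit '1' (value 1) x 2^11 = 2048
  Digit '0' (value 0) x 2^10 = 0
  Digit '0' (value 0) x 2^9 = 0
  Digit '1' (value 1) x 2^8 = 256
  Digit '1' (value 1) x 2^7 = 128
  Digit '0' (value 0) x 2^6 = 0
  Digit '0' (value 0) x 2^5 = 0
  Digit '0' (value 0) x 2^4 = 0
  Digit '1' (value 1) x 2^3 = 8
  Digit '0' (value 0) x 2^2 = 0
  Digit '1' (value 1) x 2^1 = 2
  Digit '1' (value 1) x 2^0 = 1
Sum = 2443

2443


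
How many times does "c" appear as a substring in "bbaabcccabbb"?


Searching for "c" in "bbaabcccabbb"
Scanning each position:
  Position 0: "b" => no
  Position 1: "b" => no
  Position 2: "a" => no
  Position 3: "a" => no
  Position 4: "b" => no
  Position 5: "c" => MATCH
  Position 6: "c" => MATCH
  Position 7: "c" => MATCH
  Position 8: "a" => no
  Position 9: "b" => no
  Position 10: "b" => no
  Position 11: "b" => no
Total occurrences: 3

3


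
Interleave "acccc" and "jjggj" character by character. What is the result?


Interleaving "acccc" and "jjggj":
  Position 0: 'a' from first, 'j' from second => "aj"
  Position 1: 'c' from first, 'j' from second => "cj"
  Position 2: 'c' from first, 'g' from second => "cg"
  Position 3: 'c' from first, 'g' from second => "cg"
  Position 4: 'c' from first, 'j' from second => "cj"
Result: ajcjcgcgcj

ajcjcgcgcj


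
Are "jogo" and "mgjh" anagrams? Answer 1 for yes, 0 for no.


Strings: "jogo", "mgjh"
Sorted first:  gjoo
Sorted second: ghjm
Differ at position 1: 'j' vs 'h' => not anagrams

0


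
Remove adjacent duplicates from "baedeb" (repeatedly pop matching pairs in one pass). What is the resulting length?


Input: baedeb
Stack-based adjacent duplicate removal:
  Read 'b': push. Stack: b
  Read 'a': push. Stack: ba
  Read 'e': push. Stack: bae
  Read 'd': push. Stack: baed
  Read 'e': push. Stack: baede
  Read 'b': push. Stack: baedeb
Final stack: "baedeb" (length 6)

6


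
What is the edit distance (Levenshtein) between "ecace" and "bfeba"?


Computing edit distance: "ecace" -> "bfeba"
DP table:
           b    f    e    b    a
      0    1    2    3    4    5
  e   1    1    2    2    3    4
  c   2    2    2    3    3    4
  a   3    3    3    3    4    3
  c   4    4    4    4    4    4
  e   5    5    5    4    5    5
Edit distance = dp[5][5] = 5

5


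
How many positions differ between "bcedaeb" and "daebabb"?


Comparing "bcedaeb" and "daebabb" position by position:
  Position 0: 'b' vs 'd' => DIFFER
  Position 1: 'c' vs 'a' => DIFFER
  Position 2: 'e' vs 'e' => same
  Position 3: 'd' vs 'b' => DIFFER
  Position 4: 'a' vs 'a' => same
  Position 5: 'e' vs 'b' => DIFFER
  Position 6: 'b' vs 'b' => same
Positions that differ: 4

4


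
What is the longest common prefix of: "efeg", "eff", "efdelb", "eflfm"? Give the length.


Words: efeg, eff, efdelb, eflfm
  Position 0: all 'e' => match
  Position 1: all 'f' => match
  Position 2: ('e', 'f', 'd', 'l') => mismatch, stop
LCP = "ef" (length 2)

2


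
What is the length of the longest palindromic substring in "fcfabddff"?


Input: "fcfabddff"
Checking substrings for palindromes:
  [0:3] "fcf" (len 3) => palindrome
  [5:7] "dd" (len 2) => palindrome
  [7:9] "ff" (len 2) => palindrome
Longest palindromic substring: "fcf" with length 3

3


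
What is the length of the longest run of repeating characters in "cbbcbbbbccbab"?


Input: "cbbcbbbbccbab"
Scanning for longest run:
  Position 1 ('b'): new char, reset run to 1
  Position 2 ('b'): continues run of 'b', length=2
  Position 3 ('c'): new char, reset run to 1
  Position 4 ('b'): new char, reset run to 1
  Position 5 ('b'): continues run of 'b', length=2
  Position 6 ('b'): continues run of 'b', length=3
  Position 7 ('b'): continues run of 'b', length=4
  Position 8 ('c'): new char, reset run to 1
  Position 9 ('c'): continues run of 'c', length=2
  Position 10 ('b'): new char, reset run to 1
  Position 11 ('a'): new char, reset run to 1
  Position 12 ('b'): new char, reset run to 1
Longest run: 'b' with length 4

4


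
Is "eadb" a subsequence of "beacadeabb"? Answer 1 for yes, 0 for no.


Check if "eadb" is a subsequence of "beacadeabb"
Greedy scan:
  Position 0 ('b'): no match needed
  Position 1 ('e'): matches sub[0] = 'e'
  Position 2 ('a'): matches sub[1] = 'a'
  Position 3 ('c'): no match needed
  Position 4 ('a'): no match needed
  Position 5 ('d'): matches sub[2] = 'd'
  Position 6 ('e'): no match needed
  Position 7 ('a'): no match needed
  Position 8 ('b'): matches sub[3] = 'b'
  Position 9 ('b'): no match needed
All 4 characters matched => is a subsequence

1


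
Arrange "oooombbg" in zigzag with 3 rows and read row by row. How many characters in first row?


Zigzag "oooombbg" into 3 rows:
Placing characters:
  'o' => row 0
  'o' => row 1
  'o' => row 2
  'o' => row 1
  'm' => row 0
  'b' => row 1
  'b' => row 2
  'g' => row 1
Rows:
  Row 0: "om"
  Row 1: "oobg"
  Row 2: "ob"
First row length: 2

2


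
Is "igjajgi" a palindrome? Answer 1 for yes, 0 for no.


Input: igjajgi
Reversed: igjajgi
  Compare pos 0 ('i') with pos 6 ('i'): match
  Compare pos 1 ('g') with pos 5 ('g'): match
  Compare pos 2 ('j') with pos 4 ('j'): match
Result: palindrome

1


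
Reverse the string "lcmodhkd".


Input: lcmodhkd
Reading characters right to left:
  Position 7: 'd'
  Position 6: 'k'
  Position 5: 'h'
  Position 4: 'd'
  Position 3: 'o'
  Position 2: 'm'
  Position 1: 'c'
  Position 0: 'l'
Reversed: dkhdomcl

dkhdomcl


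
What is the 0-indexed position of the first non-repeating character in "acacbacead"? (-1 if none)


Input: acacbacead
Character frequencies:
  'a': 4
  'b': 1
  'c': 3
  'd': 1
  'e': 1
Scanning left to right for freq == 1:
  Position 0 ('a'): freq=4, skip
  Position 1 ('c'): freq=3, skip
  Position 2 ('a'): freq=4, skip
  Position 3 ('c'): freq=3, skip
  Position 4 ('b'): unique! => answer = 4

4


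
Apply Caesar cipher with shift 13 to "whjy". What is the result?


Caesar cipher: shift "whjy" by 13
  'w' (pos 22) + 13 = pos 9 = 'j'
  'h' (pos 7) + 13 = pos 20 = 'u'
  'j' (pos 9) + 13 = pos 22 = 'w'
  'y' (pos 24) + 13 = pos 11 = 'l'
Result: juwl

juwl


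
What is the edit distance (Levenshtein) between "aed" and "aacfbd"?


Computing edit distance: "aed" -> "aacfbd"
DP table:
           a    a    c    f    b    d
      0    1    2    3    4    5    6
  a   1    0    1    2    3    4    5
  e   2    1    1    2    3    4    5
  d   3    2    2    2    3    4    4
Edit distance = dp[3][6] = 4

4


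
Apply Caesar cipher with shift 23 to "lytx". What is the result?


Caesar cipher: shift "lytx" by 23
  'l' (pos 11) + 23 = pos 8 = 'i'
  'y' (pos 24) + 23 = pos 21 = 'v'
  't' (pos 19) + 23 = pos 16 = 'q'
  'x' (pos 23) + 23 = pos 20 = 'u'
Result: ivqu

ivqu


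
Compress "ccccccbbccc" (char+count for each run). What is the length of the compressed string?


Input: ccccccbbccc
Runs:
  'c' x 6 => "c6"
  'b' x 2 => "b2"
  'c' x 3 => "c3"
Compressed: "c6b2c3"
Compressed length: 6

6


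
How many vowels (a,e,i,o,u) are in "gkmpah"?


Input: gkmpah
Checking each character:
  'g' at position 0: consonant
  'k' at position 1: consonant
  'm' at position 2: consonant
  'p' at position 3: consonant
  'a' at position 4: vowel (running total: 1)
  'h' at position 5: consonant
Total vowels: 1

1


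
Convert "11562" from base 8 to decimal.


Input: "11562" in base 8
Positional expansion:
  Digit '1' (value 1) x 8^4 = 4096
  Digit '1' (value 1) x 8^3 = 512
  Digit '5' (value 5) x 8^2 = 320
  Digit '6' (value 6) x 8^1 = 48
  Digit '2' (value 2) x 8^0 = 2
Sum = 4978

4978


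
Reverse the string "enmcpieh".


Input: enmcpieh
Reading characters right to left:
  Position 7: 'h'
  Position 6: 'e'
  Position 5: 'i'
  Position 4: 'p'
  Position 3: 'c'
  Position 2: 'm'
  Position 1: 'n'
  Position 0: 'e'
Reversed: heipcmne

heipcmne


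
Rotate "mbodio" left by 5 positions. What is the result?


Input: "mbodio", rotate left by 5
First 5 characters: "mbodi"
Remaining characters: "o"
Concatenate remaining + first: "o" + "mbodi" = "ombodi"

ombodi


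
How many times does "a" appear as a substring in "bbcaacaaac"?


Searching for "a" in "bbcaacaaac"
Scanning each position:
  Position 0: "b" => no
  Position 1: "b" => no
  Position 2: "c" => no
  Position 3: "a" => MATCH
  Position 4: "a" => MATCH
  Position 5: "c" => no
  Position 6: "a" => MATCH
  Position 7: "a" => MATCH
  Position 8: "a" => MATCH
  Position 9: "c" => no
Total occurrences: 5

5


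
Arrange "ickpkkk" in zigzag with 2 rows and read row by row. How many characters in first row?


Zigzag "ickpkkk" into 2 rows:
Placing characters:
  'i' => row 0
  'c' => row 1
  'k' => row 0
  'p' => row 1
  'k' => row 0
  'k' => row 1
  'k' => row 0
Rows:
  Row 0: "ikkk"
  Row 1: "cpk"
First row length: 4

4


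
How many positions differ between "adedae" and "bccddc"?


Comparing "adedae" and "bccddc" position by position:
  Position 0: 'a' vs 'b' => DIFFER
  Position 1: 'd' vs 'c' => DIFFER
  Position 2: 'e' vs 'c' => DIFFER
  Position 3: 'd' vs 'd' => same
  Position 4: 'a' vs 'd' => DIFFER
  Position 5: 'e' vs 'c' => DIFFER
Positions that differ: 5

5


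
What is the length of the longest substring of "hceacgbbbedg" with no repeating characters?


Input: "hceacgbbbedg"
Sliding window (track last position of each char):
  Position 0 ('h'): window [0,0] length 1 -- new best
  Position 1 ('c'): window [0,1] length 2 -- new best
  Position 2 ('e'): window [0,2] length 3 -- new best
  Position 3 ('a'): window [0,3] length 4 -- new best
  Position 4 ('c'): repeat (last at 1), move window start to 2
  Position 4 ('c'): window [2,4] length 3
  Position 5 ('g'): window [2,5] length 4
  Position 6 ('b'): window [2,6] length 5 -- new best
  Position 7 ('b'): repeat (last at 6), move window start to 7
  Position 7 ('b'): window [7,7] length 1
  Position 8 ('b'): repeat (last at 7), move window start to 8
  Position 8 ('b'): window [8,8] length 1
  Position 9 ('e'): window [8,9] length 2
  Position 10 ('d'): window [8,10] length 3
  Position 11 ('g'): window [8,11] length 4
Longest substring with no repeats: "eacgb" with length 5

5


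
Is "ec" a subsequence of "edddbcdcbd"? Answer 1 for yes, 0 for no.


Check if "ec" is a subsequence of "edddbcdcbd"
Greedy scan:
  Position 0 ('e'): matches sub[0] = 'e'
  Position 1 ('d'): no match needed
  Position 2 ('d'): no match needed
  Position 3 ('d'): no match needed
  Position 4 ('b'): no match needed
  Position 5 ('c'): matches sub[1] = 'c'
  Position 6 ('d'): no match needed
  Position 7 ('c'): no match needed
  Position 8 ('b'): no match needed
  Position 9 ('d'): no match needed
All 2 characters matched => is a subsequence

1


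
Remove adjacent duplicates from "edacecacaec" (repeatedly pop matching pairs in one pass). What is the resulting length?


Input: edacecacaec
Stack-based adjacent duplicate removal:
  Read 'e': push. Stack: e
  Read 'd': push. Stack: ed
  Read 'a': push. Stack: eda
  Read 'c': push. Stack: edac
  Read 'e': push. Stack: edace
  Read 'c': push. Stack: edacec
  Read 'a': push. Stack: edaceca
  Read 'c': push. Stack: edacecac
  Read 'a': push. Stack: edacecaca
  Read 'e': push. Stack: edacecacae
  Read 'c': push. Stack: edacecacaec
Final stack: "edacecacaec" (length 11)

11


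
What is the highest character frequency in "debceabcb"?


Input: debceabcb
Character counts:
  'a': 1
  'b': 3
  'c': 2
  'd': 1
  'e': 2
Maximum frequency: 3

3


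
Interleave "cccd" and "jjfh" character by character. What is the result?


Interleaving "cccd" and "jjfh":
  Position 0: 'c' from first, 'j' from second => "cj"
  Position 1: 'c' from first, 'j' from second => "cj"
  Position 2: 'c' from first, 'f' from second => "cf"
  Position 3: 'd' from first, 'h' from second => "dh"
Result: cjcjcfdh

cjcjcfdh


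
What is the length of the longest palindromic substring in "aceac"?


Input: "aceac"
Checking substrings for palindromes:
  No multi-char palindromic substrings found
Longest palindromic substring: "a" with length 1

1


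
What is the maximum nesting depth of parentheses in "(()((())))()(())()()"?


Input: "(()((())))()(())()()"
Tracking depth:
  Position 0 '(': depth becomes 1
  Position 1 '(': depth becomes 2
  Position 2 ')': depth becomes 1
  Position 3 '(': depth becomes 2
  Position 4 '(': depth becomes 3
  Position 5 '(': depth becomes 4
  Position 6 ')': depth becomes 3
  Position 7 ')': depth becomes 2
  Position 8 ')': depth becomes 1
  Position 9 ')': depth becomes 0
  Position 10 '(': depth becomes 1
  Position 11 ')': depth becomes 0
  Position 12 '(': depth becomes 1
  Position 13 '(': depth becomes 2
  Position 14 ')': depth becomes 1
  Position 15 ')': depth becomes 0
  Position 16 '(': depth becomes 1
  Position 17 ')': depth becomes 0
  Position 18 '(': depth becomes 1
  Position 19 ')': depth becomes 0
Maximum depth reached: 4

4


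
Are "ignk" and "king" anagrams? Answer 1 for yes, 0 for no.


Strings: "ignk", "king"
Sorted first:  gikn
Sorted second: gikn
Sorted forms match => anagrams

1


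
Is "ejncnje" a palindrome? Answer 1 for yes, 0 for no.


Input: ejncnje
Reversed: ejncnje
  Compare pos 0 ('e') with pos 6 ('e'): match
  Compare pos 1 ('j') with pos 5 ('j'): match
  Compare pos 2 ('n') with pos 4 ('n'): match
Result: palindrome

1


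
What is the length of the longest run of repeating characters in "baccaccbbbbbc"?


Input: "baccaccbbbbbc"
Scanning for longest run:
  Position 1 ('a'): new char, reset run to 1
  Position 2 ('c'): new char, reset run to 1
  Position 3 ('c'): continues run of 'c', length=2
  Position 4 ('a'): new char, reset run to 1
  Position 5 ('c'): new char, reset run to 1
  Position 6 ('c'): continues run of 'c', length=2
  Position 7 ('b'): new char, reset run to 1
  Position 8 ('b'): continues run of 'b', length=2
  Position 9 ('b'): continues run of 'b', length=3
  Position 10 ('b'): continues run of 'b', length=4
  Position 11 ('b'): continues run of 'b', length=5
  Position 12 ('c'): new char, reset run to 1
Longest run: 'b' with length 5

5


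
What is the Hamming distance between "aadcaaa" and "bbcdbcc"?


Comparing "aadcaaa" and "bbcdbcc" position by position:
  Position 0: 'a' vs 'b' => differ
  Position 1: 'a' vs 'b' => differ
  Position 2: 'd' vs 'c' => differ
  Position 3: 'c' vs 'd' => differ
  Position 4: 'a' vs 'b' => differ
  Position 5: 'a' vs 'c' => differ
  Position 6: 'a' vs 'c' => differ
Total differences (Hamming distance): 7

7


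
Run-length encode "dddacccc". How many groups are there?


Input: dddacccc
Scanning for consecutive runs:
  Group 1: 'd' x 3 (positions 0-2)
  Group 2: 'a' x 1 (positions 3-3)
  Group 3: 'c' x 4 (positions 4-7)
Total groups: 3

3


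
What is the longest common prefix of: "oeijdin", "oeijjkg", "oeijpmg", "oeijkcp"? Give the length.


Words: oeijdin, oeijjkg, oeijpmg, oeijkcp
  Position 0: all 'o' => match
  Position 1: all 'e' => match
  Position 2: all 'i' => match
  Position 3: all 'j' => match
  Position 4: ('d', 'j', 'p', 'k') => mismatch, stop
LCP = "oeij" (length 4)

4


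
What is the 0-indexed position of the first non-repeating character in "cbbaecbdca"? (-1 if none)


Input: cbbaecbdca
Character frequencies:
  'a': 2
  'b': 3
  'c': 3
  'd': 1
  'e': 1
Scanning left to right for freq == 1:
  Position 0 ('c'): freq=3, skip
  Position 1 ('b'): freq=3, skip
  Position 2 ('b'): freq=3, skip
  Position 3 ('a'): freq=2, skip
  Position 4 ('e'): unique! => answer = 4

4


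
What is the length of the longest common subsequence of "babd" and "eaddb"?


LCS of "babd" and "eaddb"
DP table:
           e    a    d    d    b
      0    0    0    0    0    0
  b   0    0    0    0    0    1
  a   0    0    1    1    1    1
  b   0    0    1    1    1    2
  d   0    0    1    2    2    2
LCS length = dp[4][5] = 2

2


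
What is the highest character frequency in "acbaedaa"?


Input: acbaedaa
Character counts:
  'a': 4
  'b': 1
  'c': 1
  'd': 1
  'e': 1
Maximum frequency: 4

4


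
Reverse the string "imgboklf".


Input: imgboklf
Reading characters right to left:
  Position 7: 'f'
  Position 6: 'l'
  Position 5: 'k'
  Position 4: 'o'
  Position 3: 'b'
  Position 2: 'g'
  Position 1: 'm'
  Position 0: 'i'
Reversed: flkobgmi

flkobgmi


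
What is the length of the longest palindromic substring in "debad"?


Input: "debad"
Checking substrings for palindromes:
  No multi-char palindromic substrings found
Longest palindromic substring: "d" with length 1

1


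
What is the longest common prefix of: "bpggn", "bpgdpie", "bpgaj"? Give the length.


Words: bpggn, bpgdpie, bpgaj
  Position 0: all 'b' => match
  Position 1: all 'p' => match
  Position 2: all 'g' => match
  Position 3: ('g', 'd', 'a') => mismatch, stop
LCP = "bpg" (length 3)

3


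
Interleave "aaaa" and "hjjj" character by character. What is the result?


Interleaving "aaaa" and "hjjj":
  Position 0: 'a' from first, 'h' from second => "ah"
  Position 1: 'a' from first, 'j' from second => "aj"
  Position 2: 'a' from first, 'j' from second => "aj"
  Position 3: 'a' from first, 'j' from second => "aj"
Result: ahajajaj

ahajajaj


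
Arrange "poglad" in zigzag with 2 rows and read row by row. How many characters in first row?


Zigzag "poglad" into 2 rows:
Placing characters:
  'p' => row 0
  'o' => row 1
  'g' => row 0
  'l' => row 1
  'a' => row 0
  'd' => row 1
Rows:
  Row 0: "pga"
  Row 1: "old"
First row length: 3

3


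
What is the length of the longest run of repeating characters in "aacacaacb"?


Input: "aacacaacb"
Scanning for longest run:
  Position 1 ('a'): continues run of 'a', length=2
  Position 2 ('c'): new char, reset run to 1
  Position 3 ('a'): new char, reset run to 1
  Position 4 ('c'): new char, reset run to 1
  Position 5 ('a'): new char, reset run to 1
  Position 6 ('a'): continues run of 'a', length=2
  Position 7 ('c'): new char, reset run to 1
  Position 8 ('b'): new char, reset run to 1
Longest run: 'a' with length 2

2


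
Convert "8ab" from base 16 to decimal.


Input: "8ab" in base 16
Positional expansion:
  Digit '8' (value 8) x 16^2 = 2048
  Digit 'a' (value 10) x 16^1 = 160
  Digit 'b' (value 11) x 16^0 = 11
Sum = 2219

2219


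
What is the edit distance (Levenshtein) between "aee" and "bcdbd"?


Computing edit distance: "aee" -> "bcdbd"
DP table:
           b    c    d    b    d
      0    1    2    3    4    5
  a   1    1    2    3    4    5
  e   2    2    2    3    4    5
  e   3    3    3    3    4    5
Edit distance = dp[3][5] = 5

5


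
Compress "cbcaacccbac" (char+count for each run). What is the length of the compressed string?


Input: cbcaacccbac
Runs:
  'c' x 1 => "c1"
  'b' x 1 => "b1"
  'c' x 1 => "c1"
  'a' x 2 => "a2"
  'c' x 3 => "c3"
  'b' x 1 => "b1"
  'a' x 1 => "a1"
  'c' x 1 => "c1"
Compressed: "c1b1c1a2c3b1a1c1"
Compressed length: 16

16


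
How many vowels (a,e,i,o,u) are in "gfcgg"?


Input: gfcgg
Checking each character:
  'g' at position 0: consonant
  'f' at position 1: consonant
  'c' at position 2: consonant
  'g' at position 3: consonant
  'g' at position 4: consonant
Total vowels: 0

0


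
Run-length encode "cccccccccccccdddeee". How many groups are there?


Input: cccccccccccccdddeee
Scanning for consecutive runs:
  Group 1: 'c' x 13 (positions 0-12)
  Group 2: 'd' x 3 (positions 13-15)
  Group 3: 'e' x 3 (positions 16-18)
Total groups: 3

3


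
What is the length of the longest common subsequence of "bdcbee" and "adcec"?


LCS of "bdcbee" and "adcec"
DP table:
           a    d    c    e    c
      0    0    0    0    0    0
  b   0    0    0    0    0    0
  d   0    0    1    1    1    1
  c   0    0    1    2    2    2
  b   0    0    1    2    2    2
  e   0    0    1    2    3    3
  e   0    0    1    2    3    3
LCS length = dp[6][5] = 3

3


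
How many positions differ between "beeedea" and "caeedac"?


Comparing "beeedea" and "caeedac" position by position:
  Position 0: 'b' vs 'c' => DIFFER
  Position 1: 'e' vs 'a' => DIFFER
  Position 2: 'e' vs 'e' => same
  Position 3: 'e' vs 'e' => same
  Position 4: 'd' vs 'd' => same
  Position 5: 'e' vs 'a' => DIFFER
  Position 6: 'a' vs 'c' => DIFFER
Positions that differ: 4

4


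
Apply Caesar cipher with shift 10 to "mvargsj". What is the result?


Caesar cipher: shift "mvargsj" by 10
  'm' (pos 12) + 10 = pos 22 = 'w'
  'v' (pos 21) + 10 = pos 5 = 'f'
  'a' (pos 0) + 10 = pos 10 = 'k'
  'r' (pos 17) + 10 = pos 1 = 'b'
  'g' (pos 6) + 10 = pos 16 = 'q'
  's' (pos 18) + 10 = pos 2 = 'c'
  'j' (pos 9) + 10 = pos 19 = 't'
Result: wfkbqct

wfkbqct


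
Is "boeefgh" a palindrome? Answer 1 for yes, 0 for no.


Input: boeefgh
Reversed: hgfeeob
  Compare pos 0 ('b') with pos 6 ('h'): MISMATCH
  Compare pos 1 ('o') with pos 5 ('g'): MISMATCH
  Compare pos 2 ('e') with pos 4 ('f'): MISMATCH
Result: not a palindrome

0


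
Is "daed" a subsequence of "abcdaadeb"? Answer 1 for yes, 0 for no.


Check if "daed" is a subsequence of "abcdaadeb"
Greedy scan:
  Position 0 ('a'): no match needed
  Position 1 ('b'): no match needed
  Position 2 ('c'): no match needed
  Position 3 ('d'): matches sub[0] = 'd'
  Position 4 ('a'): matches sub[1] = 'a'
  Position 5 ('a'): no match needed
  Position 6 ('d'): no match needed
  Position 7 ('e'): matches sub[2] = 'e'
  Position 8 ('b'): no match needed
Only matched 3/4 characters => not a subsequence

0


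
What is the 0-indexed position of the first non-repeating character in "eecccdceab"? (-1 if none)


Input: eecccdceab
Character frequencies:
  'a': 1
  'b': 1
  'c': 4
  'd': 1
  'e': 3
Scanning left to right for freq == 1:
  Position 0 ('e'): freq=3, skip
  Position 1 ('e'): freq=3, skip
  Position 2 ('c'): freq=4, skip
  Position 3 ('c'): freq=4, skip
  Position 4 ('c'): freq=4, skip
  Position 5 ('d'): unique! => answer = 5

5


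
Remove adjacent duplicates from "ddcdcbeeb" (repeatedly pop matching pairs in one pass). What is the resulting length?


Input: ddcdcbeeb
Stack-based adjacent duplicate removal:
  Read 'd': push. Stack: d
  Read 'd': matches stack top 'd' => pop. Stack: (empty)
  Read 'c': push. Stack: c
  Read 'd': push. Stack: cd
  Read 'c': push. Stack: cdc
  Read 'b': push. Stack: cdcb
  Read 'e': push. Stack: cdcbe
  Read 'e': matches stack top 'e' => pop. Stack: cdcb
  Read 'b': matches stack top 'b' => pop. Stack: cdc
Final stack: "cdc" (length 3)

3


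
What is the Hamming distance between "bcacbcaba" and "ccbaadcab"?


Comparing "bcacbcaba" and "ccbaadcab" position by position:
  Position 0: 'b' vs 'c' => differ
  Position 1: 'c' vs 'c' => same
  Position 2: 'a' vs 'b' => differ
  Position 3: 'c' vs 'a' => differ
  Position 4: 'b' vs 'a' => differ
  Position 5: 'c' vs 'd' => differ
  Position 6: 'a' vs 'c' => differ
  Position 7: 'b' vs 'a' => differ
  Position 8: 'a' vs 'b' => differ
Total differences (Hamming distance): 8

8


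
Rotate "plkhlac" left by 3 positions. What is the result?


Input: "plkhlac", rotate left by 3
First 3 characters: "plk"
Remaining characters: "hlac"
Concatenate remaining + first: "hlac" + "plk" = "hlacplk"

hlacplk


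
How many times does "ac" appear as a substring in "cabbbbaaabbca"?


Searching for "ac" in "cabbbbaaabbca"
Scanning each position:
  Position 0: "ca" => no
  Position 1: "ab" => no
  Position 2: "bb" => no
  Position 3: "bb" => no
  Position 4: "bb" => no
  Position 5: "ba" => no
  Position 6: "aa" => no
  Position 7: "aa" => no
  Position 8: "ab" => no
  Position 9: "bb" => no
  Position 10: "bc" => no
  Position 11: "ca" => no
Total occurrences: 0

0


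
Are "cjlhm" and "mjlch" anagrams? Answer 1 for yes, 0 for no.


Strings: "cjlhm", "mjlch"
Sorted first:  chjlm
Sorted second: chjlm
Sorted forms match => anagrams

1


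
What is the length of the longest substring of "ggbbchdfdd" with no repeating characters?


Input: "ggbbchdfdd"
Sliding window (track last position of each char):
  Position 0 ('g'): window [0,0] length 1 -- new best
  Position 1 ('g'): repeat (last at 0), move window start to 1
  Position 1 ('g'): window [1,1] length 1
  Position 2 ('b'): window [1,2] length 2 -- new best
  Position 3 ('b'): repeat (last at 2), move window start to 3
  Position 3 ('b'): window [3,3] length 1
  Position 4 ('c'): window [3,4] length 2
  Position 5 ('h'): window [3,5] length 3 -- new best
  Position 6 ('d'): window [3,6] length 4 -- new best
  Position 7 ('f'): window [3,7] length 5 -- new best
  Position 8 ('d'): repeat (last at 6), move window start to 7
  Position 8 ('d'): window [7,8] length 2
  Position 9 ('d'): repeat (last at 8), move window start to 9
  Position 9 ('d'): window [9,9] length 1
Longest substring with no repeats: "bchdf" with length 5

5


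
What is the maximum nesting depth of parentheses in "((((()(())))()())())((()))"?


Input: "((((()(())))()())())((()))"
Tracking depth:
  Position 0 '(': depth becomes 1
  Position 1 '(': depth becomes 2
  Position 2 '(': depth becomes 3
  Position 3 '(': depth becomes 4
  Position 4 '(': depth becomes 5
  Position 5 ')': depth becomes 4
  Position 6 '(': depth becomes 5
  Position 7 '(': depth becomes 6
  Position 8 ')': depth becomes 5
  Position 9 ')': depth becomes 4
  Position 10 ')': depth becomes 3
  Position 11 ')': depth becomes 2
  Position 12 '(': depth becomes 3
  Position 13 ')': depth becomes 2
  Position 14 '(': depth becomes 3
  Position 15 ')': depth becomes 2
  Position 16 ')': depth becomes 1
  Position 17 '(': depth becomes 2
  Position 18 ')': depth becomes 1
  Position 19 ')': depth becomes 0
  Position 20 '(': depth becomes 1
  Position 21 '(': depth becomes 2
  Position 22 '(': depth becomes 3
  Position 23 ')': depth becomes 2
  Position 24 ')': depth becomes 1
  Position 25 ')': depth becomes 0
Maximum depth reached: 6

6


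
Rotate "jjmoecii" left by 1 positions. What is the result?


Input: "jjmoecii", rotate left by 1
First 1 characters: "j"
Remaining characters: "jmoecii"
Concatenate remaining + first: "jmoecii" + "j" = "jmoeciij"

jmoeciij


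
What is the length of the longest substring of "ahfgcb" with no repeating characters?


Input: "ahfgcb"
Sliding window (track last position of each char):
  Position 0 ('a'): window [0,0] length 1 -- new best
  Position 1 ('h'): window [0,1] length 2 -- new best
  Position 2 ('f'): window [0,2] length 3 -- new best
  Position 3 ('g'): window [0,3] length 4 -- new best
  Position 4 ('c'): window [0,4] length 5 -- new best
  Position 5 ('b'): window [0,5] length 6 -- new best
Longest substring with no repeats: "ahfgcb" with length 6

6


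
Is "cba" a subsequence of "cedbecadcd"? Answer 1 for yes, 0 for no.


Check if "cba" is a subsequence of "cedbecadcd"
Greedy scan:
  Position 0 ('c'): matches sub[0] = 'c'
  Position 1 ('e'): no match needed
  Position 2 ('d'): no match needed
  Position 3 ('b'): matches sub[1] = 'b'
  Position 4 ('e'): no match needed
  Position 5 ('c'): no match needed
  Position 6 ('a'): matches sub[2] = 'a'
  Position 7 ('d'): no match needed
  Position 8 ('c'): no match needed
  Position 9 ('d'): no match needed
All 3 characters matched => is a subsequence

1


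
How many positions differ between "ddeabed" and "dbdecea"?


Comparing "ddeabed" and "dbdecea" position by position:
  Position 0: 'd' vs 'd' => same
  Position 1: 'd' vs 'b' => DIFFER
  Position 2: 'e' vs 'd' => DIFFER
  Position 3: 'a' vs 'e' => DIFFER
  Position 4: 'b' vs 'c' => DIFFER
  Position 5: 'e' vs 'e' => same
  Position 6: 'd' vs 'a' => DIFFER
Positions that differ: 5

5


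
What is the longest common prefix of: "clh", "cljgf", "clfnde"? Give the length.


Words: clh, cljgf, clfnde
  Position 0: all 'c' => match
  Position 1: all 'l' => match
  Position 2: ('h', 'j', 'f') => mismatch, stop
LCP = "cl" (length 2)

2


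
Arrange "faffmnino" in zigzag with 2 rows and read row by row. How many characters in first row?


Zigzag "faffmnino" into 2 rows:
Placing characters:
  'f' => row 0
  'a' => row 1
  'f' => row 0
  'f' => row 1
  'm' => row 0
  'n' => row 1
  'i' => row 0
  'n' => row 1
  'o' => row 0
Rows:
  Row 0: "ffmio"
  Row 1: "afnn"
First row length: 5

5


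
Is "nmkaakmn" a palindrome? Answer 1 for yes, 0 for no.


Input: nmkaakmn
Reversed: nmkaakmn
  Compare pos 0 ('n') with pos 7 ('n'): match
  Compare pos 1 ('m') with pos 6 ('m'): match
  Compare pos 2 ('k') with pos 5 ('k'): match
  Compare pos 3 ('a') with pos 4 ('a'): match
Result: palindrome

1


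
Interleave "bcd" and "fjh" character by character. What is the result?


Interleaving "bcd" and "fjh":
  Position 0: 'b' from first, 'f' from second => "bf"
  Position 1: 'c' from first, 'j' from second => "cj"
  Position 2: 'd' from first, 'h' from second => "dh"
Result: bfcjdh

bfcjdh
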